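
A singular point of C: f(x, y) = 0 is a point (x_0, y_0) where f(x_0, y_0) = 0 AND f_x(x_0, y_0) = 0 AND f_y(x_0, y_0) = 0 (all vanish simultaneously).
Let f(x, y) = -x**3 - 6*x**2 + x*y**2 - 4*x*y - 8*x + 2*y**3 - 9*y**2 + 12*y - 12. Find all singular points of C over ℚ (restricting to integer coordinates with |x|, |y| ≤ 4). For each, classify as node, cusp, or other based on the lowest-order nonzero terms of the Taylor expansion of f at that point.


Singular points: {(-2, 2)}; classification: cusp.

Compute partial derivatives:
  f_x = -3*x**2 - 12*x + y**2 - 4*y - 8.
  f_y = 2*x*y - 4*x + 6*y**2 - 18*y + 12.
Scan x_0 ∈ {−4, ..., 4}. For each x_0, f_y(x_0, y) is a polynomial in y; find its integer roots y ∈ {−4, ..., 4}, then test f_x and f at those candidates.
  x = -4: f_y(-4, y) = 6*y**2 - 26*y + 28; vanishes at y ∈ {2}. (-4, 2): f_x = -12 ≠ 0.
  x = -3: f_y(-3, y) = 6*y**2 - 24*y + 24; vanishes at y ∈ {2}. (-3, 2): f_x = -3 ≠ 0.
  x = -2: f_y(-2, y) = 6*y**2 - 22*y + 20; vanishes at y ∈ {2}. (-2, 2): f_x = 0, f = 0 — SINGULAR.
  x = -1: f_y(-1, y) = 6*y**2 - 20*y + 16; vanishes at y ∈ {2}. (-1, 2): f_x = -3 ≠ 0.
  x = 0: f_y(0, y) = 6*y**2 - 18*y + 12; vanishes at y ∈ {1, 2}. (0, 1): f_x = -11 ≠ 0; (0, 2): f_x = -12 ≠ 0.
  x = 1: f_y(1, y) = 6*y**2 - 16*y + 8; vanishes at y ∈ {2}. (1, 2): f_x = -27 ≠ 0.
  x = 2: f_y(2, y) = 6*y**2 - 14*y + 4; vanishes at y ∈ {2}. (2, 2): f_x = -48 ≠ 0.
  x = 3: f_y(3, y) = 6*y**2 - 12*y; vanishes at y ∈ {0, 2}. (3, 0): f_x = -71 ≠ 0; (3, 2): f_x = -75 ≠ 0.
  x = 4: f_y(4, y) = 6*y**2 - 10*y - 4; vanishes at y ∈ {2}. (4, 2): f_x = -108 ≠ 0.
Only singular point on the grid: (-2, 2).
Classify: substitute x = -2 + u, y = 2 + v and expand: f = -u**3 + u*v**2 + 2*v**3 + v**2.
No constant or linear terms (consistent with a singular point). Quadratic part: v**2. Cubic part: -u**3 + u*v**2 + 2*v**3.
The quadratic part v**2 is a perfect square, so there is a single (double) tangent line v = 0, i.e. y = 2. Restricting the cubic part to that line (v = 0) leaves -u**3 ≠ 0, so f is not divisible by v and the branch is v² ≈ u**3 to lowest order — this is a cusp.
Classification: cusp.


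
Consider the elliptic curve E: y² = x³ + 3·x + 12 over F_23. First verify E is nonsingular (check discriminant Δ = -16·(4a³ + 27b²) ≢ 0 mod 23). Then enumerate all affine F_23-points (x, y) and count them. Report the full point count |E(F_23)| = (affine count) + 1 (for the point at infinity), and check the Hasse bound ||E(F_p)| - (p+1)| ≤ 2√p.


Affine points = {(0, 9), (0, 14), (1, 4), (1, 19), (2, 7), (2, 16), (3, 5), (3, 18), (6, 4), (6, 19), (7, 10), (7, 13), (9, 3), (9, 20), (16, 4), (16, 19), (17, 10), (17, 13), (22, 10), (22, 13)}; affine count = 20; |E(F_23)| = 21.

Discriminant check: Δ ∝ 4a³ + 27b² = 4·3³ + 27·12² = 4·27 + 27·144 ≡ 17 (mod 23). Nonzero ⇒ E is nonsingular.
For each x ∈ F_23, compute rhs = x³ + 3·x + 12 mod 23, then count y ∈ F_23 with y² ≡ rhs.
  x = 0: rhs = 12, matching y values: 9, 14 (2 points).
  x = 1: rhs = 16, matching y values: 4, 19 (2 points).
  x = 2: rhs = 3, matching y values: 7, 16 (2 points).
  x = 3: rhs = 2, matching y values: 5, 18 (2 points).
  x = 4: rhs = 19, matching y values: none (0 points).
  x = 5: rhs = 14, matching y values: none (0 points).
  x = 6: rhs = 16, matching y values: 4, 19 (2 points).
  x = 7: rhs = 8, matching y values: 10, 13 (2 points).
  x = 8: rhs = 19, matching y values: none (0 points).
  x = 9: rhs = 9, matching y values: 3, 20 (2 points).
  x = 10: rhs = 7, matching y values: none (0 points).
  x = 11: rhs = 19, matching y values: none (0 points).
  x = 12: rhs = 5, matching y values: none (0 points).
  x = 13: rhs = 17, matching y values: none (0 points).
  x = 14: rhs = 15, matching y values: none (0 points).
  x = 15: rhs = 5, matching y values: none (0 points).
  x = 16: rhs = 16, matching y values: 4, 19 (2 points).
  x = 17: rhs = 8, matching y values: 10, 13 (2 points).
  x = 18: rhs = 10, matching y values: none (0 points).
  x = 19: rhs = 5, matching y values: none (0 points).
  x = 20: rhs = 22, matching y values: none (0 points).
  x = 21: rhs = 21, matching y values: none (0 points).
  x = 22: rhs = 8, matching y values: 10, 13 (2 points).
Total affine count: 20.
Full point count |E(F_23)| = 20 + 1 = 21.
Hasse bound: |21 − (23+1)| = |-3| = 3 ≤ 2√23 ≈ 9.5917 ✓.


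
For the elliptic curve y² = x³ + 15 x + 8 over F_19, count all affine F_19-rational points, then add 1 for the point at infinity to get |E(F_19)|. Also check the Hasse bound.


Affine points = {(1, 9), (1, 10), (3, 2), (3, 17), (7, 0), (9, 6), (9, 13), (12, 4), (12, 15), (13, 5), (13, 14), (14, 6), (14, 13), (15, 6), (15, 13), (18, 7), (18, 12)}; affine count = 17; |E(F_19)| = 18.

Discriminant check: Δ ∝ 4a³ + 27b² = 4·15³ + 27·8² = 4·3375 + 27·64 ≡ 9 (mod 19). Nonzero ⇒ E is nonsingular.
For each x ∈ F_19, compute rhs = x³ + 15·x + 8 mod 19, then count y ∈ F_19 with y² ≡ rhs.
  x = 0: rhs = 8, matching y values: none (0 points).
  x = 1: rhs = 5, matching y values: 9, 10 (2 points).
  x = 2: rhs = 8, matching y values: none (0 points).
  x = 3: rhs = 4, matching y values: 2, 17 (2 points).
  x = 4: rhs = 18, matching y values: none (0 points).
  x = 5: rhs = 18, matching y values: none (0 points).
  x = 6: rhs = 10, matching y values: none (0 points).
  x = 7: rhs = 0, matching y values: 0 (1 points).
  x = 8: rhs = 13, matching y values: none (0 points).
  x = 9: rhs = 17, matching y values: 6, 13 (2 points).
  x = 10: rhs = 18, matching y values: none (0 points).
  x = 11: rhs = 3, matching y values: none (0 points).
  x = 12: rhs = 16, matching y values: 4, 15 (2 points).
  x = 13: rhs = 6, matching y values: 5, 14 (2 points).
  x = 14: rhs = 17, matching y values: 6, 13 (2 points).
  x = 15: rhs = 17, matching y values: 6, 13 (2 points).
  x = 16: rhs = 12, matching y values: none (0 points).
  x = 17: rhs = 8, matching y values: none (0 points).
  x = 18: rhs = 11, matching y values: 7, 12 (2 points).
Total affine count: 17.
Full point count |E(F_19)| = 17 + 1 = 18.
Hasse bound: |18 − (19+1)| = |-2| = 2 ≤ 2√19 ≈ 8.7178 ✓.


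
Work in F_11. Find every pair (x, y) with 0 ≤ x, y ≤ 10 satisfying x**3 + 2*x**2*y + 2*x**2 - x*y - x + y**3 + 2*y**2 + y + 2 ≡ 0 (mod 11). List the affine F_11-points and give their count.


Affine F_11-points: {(0, 9), (1, 3), (1, 8), (1, 9), (2, 7), (3, 0), (4, 10), (5, 7), (7, 6), (10, 1), (10, 7)}; count = 11.

For each of the 121 pairs (x, y) ∈ F_11², evaluate f(x, y) mod 11. Record the zeros.
  x = 0: [0↦2, 1↦6, 2↦9, 3↦6, 4↦3, 5↦6, 6↦10, 7↦10, 8↦1, 9↦0, 10↦2]  zeros at y ∈ {9}
  x = 1: [0↦4, 1↦9, 2↦2, 3↦0, 4↦9, 5↦2, 6↦7, 7↦8, 8↦0, 9↦0, 10↦3]  zeros at y ∈ {3, 8, 9}
  x = 2: [0↦5, 1↦4, 2↦2, 3↦5, 4↦8, 5↦6, 6↦5, 7↦0, 8↦8, 9↦2, 10↦10]  zeros at y ∈ {7}
  x = 3: [0↦0, 1↦8, 2↦4, 3↦5, 4↦6, 5↦2, 6↦10, 7↦3, 8↦9, 9↦1, 10↦7]  zeros at y ∈ {0}
  x = 4: [0↦6, 1↦5, 2↦3, 3↦6, 4↦9, 5↦7, 6↦6, 7↦1, 8↦9, 9↦3, 10↦0]  zeros at y ∈ {10}
  x = 5: [0↦7, 1↦1, 2↦5, 3↦3, 4↦1, 5↦5, 6↦10, 7↦0, 8↦3, 9↦3, 10↦6]  zeros at y ∈ {7}
  x = 6: [0↦9, 1↦2, 2↦5, 3↦2, 4↦10, 5↦2, 6↦6, 7↦6, 8↦8, 9↦7, 10↦9]  zeros at y ∈ ∅
  x = 7: [0↦7, 1↦3, 2↦9, 3↦9, 4↦9, 5↦4, 6↦0, 7↦3, 8↦8, 9↦10, 10↦4]  zeros at y ∈ {6}
  x = 8: [0↦7, 1↦10, 2↦1, 3↦8, 4↦4, 5↦6, 6↦9, 7↦8, 8↦9, 9↦7, 10↦8]  zeros at y ∈ ∅
  x = 9: [0↦4, 1↦7, 2↦9, 3↦5, 4↦1, 5↦3, 6↦6, 7↦5, 8↦6, 9↦4, 10↦5]  zeros at y ∈ ∅
  x = 10: [0↦4, 1↦0, 2↦6, 3↦6, 4↦6, 5↦1, 6↦8, 7↦0, 8↦5, 9↦7, 10↦1]  zeros at y ∈ {1, 7}
Collecting zeros: affine points = {(0, 9), (1, 3), (1, 8), (1, 9), (2, 7), (3, 0), (4, 10), (5, 7), (7, 6), (10, 1), (10, 7)}.
Total count |C(F_11)_aff| = 11.


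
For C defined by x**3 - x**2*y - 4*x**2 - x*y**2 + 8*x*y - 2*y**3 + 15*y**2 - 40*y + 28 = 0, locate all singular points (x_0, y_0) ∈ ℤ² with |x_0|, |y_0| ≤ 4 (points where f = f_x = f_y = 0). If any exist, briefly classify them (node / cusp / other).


Singular points: {(2, 2)}; classification: cusp.

Compute partial derivatives:
  f_x = 3*x**2 - 2*x*y - 8*x - y**2 + 8*y.
  f_y = -x**2 - 2*x*y + 8*x - 6*y**2 + 30*y - 40.
Scan x_0 ∈ {−4, ..., 4}. For each x_0, f_y(x_0, y) is a polynomial in y; find its integer roots y ∈ {−4, ..., 4}, then test f_x and f at those candidates.
  x = -4: f_y(-4, y) = -6*y**2 + 38*y - 88; no integer root y with |y| ≤ 4.
  x = -3: f_y(-3, y) = -6*y**2 + 36*y - 73; no integer root y with |y| ≤ 4.
  x = -2: f_y(-2, y) = -6*y**2 + 34*y - 60; no integer root y with |y| ≤ 4.
  x = -1: f_y(-1, y) = -6*y**2 + 32*y - 49; no integer root y with |y| ≤ 4.
  x = 0: f_y(0, y) = -6*y**2 + 30*y - 40; no integer root y with |y| ≤ 4.
  x = 1: f_y(1, y) = -6*y**2 + 28*y - 33; no integer root y with |y| ≤ 4.
  x = 2: f_y(2, y) = -6*y**2 + 26*y - 28; vanishes at y ∈ {2}. (2, 2): f_x = 0, f = 0 — SINGULAR.
  x = 3: f_y(3, y) = -6*y**2 + 24*y - 25; no integer root y with |y| ≤ 4.
  x = 4: f_y(4, y) = -6*y**2 + 22*y - 24; no integer root y with |y| ≤ 4.
Only singular point on the grid: (2, 2).
Classify: substitute x = 2 + u, y = 2 + v and expand: f = u**3 - u**2*v - u*v**2 - 2*v**3 + v**2.
No constant or linear terms (consistent with a singular point). Quadratic part: v**2. Cubic part: u**3 - u**2*v - u*v**2 - 2*v**3.
The quadratic part v**2 is a perfect square, so there is a single (double) tangent line v = 0, i.e. y = 2. Restricting the cubic part to that line (v = 0) leaves u**3 ≠ 0, so f is not divisible by v and the branch is v² ≈ -u**3 to lowest order — this is a cusp.
Classification: cusp.


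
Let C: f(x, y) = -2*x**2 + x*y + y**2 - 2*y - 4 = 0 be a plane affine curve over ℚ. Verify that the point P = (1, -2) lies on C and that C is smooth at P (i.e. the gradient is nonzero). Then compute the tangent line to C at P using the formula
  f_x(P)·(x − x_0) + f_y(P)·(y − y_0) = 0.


Tangent line at P: -6*x - 5*y - 4 = 0.

Step 1: f(1, -2) = 0, so P lies on C.
Step 2: partial derivatives
  f_x(x, y) = -4*x + y, f_y(x, y) = x + 2*y - 2.
  f_x(P) = -6, f_y(P) = -5 (gradient nonzero, so P is smooth).
Step 3: tangent line at P: -6·(x − 1) + -5·(y − -2) = 0.
Expanding: -6*x - 5*y - 4 = 0.


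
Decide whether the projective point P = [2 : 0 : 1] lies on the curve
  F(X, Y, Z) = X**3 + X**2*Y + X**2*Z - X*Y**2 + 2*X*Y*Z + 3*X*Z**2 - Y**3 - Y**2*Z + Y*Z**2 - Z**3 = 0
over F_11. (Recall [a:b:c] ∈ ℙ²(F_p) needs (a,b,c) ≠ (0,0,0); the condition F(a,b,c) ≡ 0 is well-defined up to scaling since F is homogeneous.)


F(2,0,1) ≡ 6 (mod 11); P is NOT on the curve.

Evaluate F(2, 0, 1) term-by-term (mod 11).
  X**3 ↦ 1·8·1·1 = 8
  X**2*Y ↦ 1·4·0·1 = 0
  X**2*Z ↦ 1·4·1·1 = 4
  -X*Y**2 ↦ -1·2·0·1 = 0
  2*X*Y*Z ↦ 2·2·0·1 = 0
  3*X*Z**2 ↦ 3·2·1·1 = 6
  -Y**3 ↦ -1·1·0·1 = 0
  -Y**2*Z ↦ -1·1·0·1 = 0
  Y*Z**2 ↦ 1·1·0·1 = 0
  -Z**3 ↦ -1·1·1·1 = -1
Sum: F(2, 0, 1) = (8) + (0) + (4) + (0) + (0) + (6) + (0) + (0) + (0) + (-1) = 17.
Reducing mod 11: 17 ≡ 6 (mod 11).
Since F(a, b, c) ≡ 6 ≠ 0 (mod 11), P does NOT lie on the curve.


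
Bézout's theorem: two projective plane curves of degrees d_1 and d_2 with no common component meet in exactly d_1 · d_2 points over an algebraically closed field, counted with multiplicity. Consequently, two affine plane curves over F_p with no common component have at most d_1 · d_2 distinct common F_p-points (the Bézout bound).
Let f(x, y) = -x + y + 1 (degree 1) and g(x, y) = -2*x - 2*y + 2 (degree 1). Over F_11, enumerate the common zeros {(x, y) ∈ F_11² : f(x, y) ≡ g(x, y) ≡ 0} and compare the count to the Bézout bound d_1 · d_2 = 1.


Common zeros: {(1, 0)}; count = 1; Bézout bound = 1.

deg(f) = 1, deg(g) = 1, so Bézout bound = 1.
Scan x ∈ F_11. For each x, list the y ∈ F_11 with f(x, y) ≡ 0 and those with g(x, y) ≡ 0 (mod 11); the common zeros in that column are the intersection.
  x = 0: f ≡ 0 at y ∈ {10}; g ≡ 0 at y ∈ {1}; common: ∅.
  x = 1: f ≡ 0 at y ∈ {0}; g ≡ 0 at y ∈ {0}; common: {0}.
  x = 2: f ≡ 0 at y ∈ {1}; g ≡ 0 at y ∈ {10}; common: ∅.
  x = 3: f ≡ 0 at y ∈ {2}; g ≡ 0 at y ∈ {9}; common: ∅.
  x = 4: f ≡ 0 at y ∈ {3}; g ≡ 0 at y ∈ {8}; common: ∅.
  x = 5: f ≡ 0 at y ∈ {4}; g ≡ 0 at y ∈ {7}; common: ∅.
  x = 6: f ≡ 0 at y ∈ {5}; g ≡ 0 at y ∈ {6}; common: ∅.
  x = 7: f ≡ 0 at y ∈ {6}; g ≡ 0 at y ∈ {5}; common: ∅.
  x = 8: f ≡ 0 at y ∈ {7}; g ≡ 0 at y ∈ {4}; common: ∅.
  x = 9: f ≡ 0 at y ∈ {8}; g ≡ 0 at y ∈ {3}; common: ∅.
  x = 10: f ≡ 0 at y ∈ {9}; g ≡ 0 at y ∈ {2}; common: ∅.
Collecting: common zeros = {(1, 0)}, so the count is 1.
Comparison with the Bézout bound: 1 ≤ 1 = deg(f)·deg(g), as expected for curves with no common component (the bound is attained).


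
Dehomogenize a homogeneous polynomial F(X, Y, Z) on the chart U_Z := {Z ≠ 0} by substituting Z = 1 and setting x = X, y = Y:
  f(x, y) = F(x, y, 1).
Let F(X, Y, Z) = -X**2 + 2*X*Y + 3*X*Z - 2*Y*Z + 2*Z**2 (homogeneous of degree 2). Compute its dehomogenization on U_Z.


f(x, y) = -x**2 + 2*x*y + 3*x - 2*y + 2

On U_Z we set Z = 1. Each monomial c·X^i·Y^j·Z^k in F becomes c·x^i·y^j·1^k = c·x^i·y^j.
Substituting Z = 1: F(X, Y, 1) = -x**2 + 2*x*y + 3*x - 2*y + 2.
Note: deg(f) ≤ deg(F) = 2; strict inequality happens when F is divisible by Z (lost terms).


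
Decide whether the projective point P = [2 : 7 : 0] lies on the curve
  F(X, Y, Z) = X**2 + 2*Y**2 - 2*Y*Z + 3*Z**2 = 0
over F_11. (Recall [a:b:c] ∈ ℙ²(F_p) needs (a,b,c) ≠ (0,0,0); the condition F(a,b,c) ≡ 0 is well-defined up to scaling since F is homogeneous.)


F(2,7,0) ≡ 3 (mod 11); P is NOT on the curve.

Evaluate F(2, 7, 0) term-by-term (mod 11).
  X**2 ↦ 1·4·1·1 = 4
  2*Y**2 ↦ 2·1·49·1 = 98
  -2*Y*Z ↦ -2·1·7·0 = 0
  3*Z**2 ↦ 3·1·1·0 = 0
Sum: F(2, 7, 0) = (4) + (98) + (0) + (0) = 102.
Reducing mod 11: 102 ≡ 3 (mod 11).
Since F(a, b, c) ≡ 3 ≠ 0 (mod 11), P does NOT lie on the curve.


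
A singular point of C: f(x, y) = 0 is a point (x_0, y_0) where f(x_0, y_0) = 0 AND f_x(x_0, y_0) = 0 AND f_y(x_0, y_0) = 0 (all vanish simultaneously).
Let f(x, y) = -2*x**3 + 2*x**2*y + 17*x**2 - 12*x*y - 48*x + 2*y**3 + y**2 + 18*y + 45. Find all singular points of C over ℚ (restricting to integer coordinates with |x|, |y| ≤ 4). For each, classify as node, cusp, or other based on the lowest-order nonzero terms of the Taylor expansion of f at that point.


Singular points: {(3, 0)}; classification: node.

Compute partial derivatives:
  f_x = -6*x**2 + 4*x*y + 34*x - 12*y - 48.
  f_y = 2*x**2 - 12*x + 6*y**2 + 2*y + 18.
Scan x_0 ∈ {−4, ..., 4}. For each x_0, f_y(x_0, y) is a polynomial in y; find its integer roots y ∈ {−4, ..., 4}, then test f_x and f at those candidates.
  x = -4: f_y(-4, y) = 6*y**2 + 2*y + 98; no integer root y with |y| ≤ 4.
  x = -3: f_y(-3, y) = 6*y**2 + 2*y + 72; no integer root y with |y| ≤ 4.
  x = -2: f_y(-2, y) = 6*y**2 + 2*y + 50; no integer root y with |y| ≤ 4.
  x = -1: f_y(-1, y) = 6*y**2 + 2*y + 32; no integer root y with |y| ≤ 4.
  x = 0: f_y(0, y) = 6*y**2 + 2*y + 18; no integer root y with |y| ≤ 4.
  x = 1: f_y(1, y) = 6*y**2 + 2*y + 8; no integer root y with |y| ≤ 4.
  x = 2: f_y(2, y) = 6*y**2 + 2*y + 2; no integer root y with |y| ≤ 4.
  x = 3: f_y(3, y) = 6*y**2 + 2*y; vanishes at y ∈ {0}. (3, 0): f_x = 0, f = 0 — SINGULAR.
  x = 4: f_y(4, y) = 6*y**2 + 2*y + 2; no integer root y with |y| ≤ 4.
Only singular point on the grid: (3, 0).
Classify: substitute x = 3 + u, y = 0 + v and expand: f = -2*u**3 + 2*u**2*v - u**2 + 2*v**3 + v**2.
No constant or linear terms (consistent with a singular point). Quadratic part: -u**2 + v**2. Cubic part: -2*u**3 + 2*u**2*v + 2*v**3.
The quadratic part v**2 - u**2 = (v − u)(v + u) splits into two distinct linear factors, so there are two distinct tangent lines y − 0 = ±(x − 3) — this is a node (ordinary double point).
Classification: node.


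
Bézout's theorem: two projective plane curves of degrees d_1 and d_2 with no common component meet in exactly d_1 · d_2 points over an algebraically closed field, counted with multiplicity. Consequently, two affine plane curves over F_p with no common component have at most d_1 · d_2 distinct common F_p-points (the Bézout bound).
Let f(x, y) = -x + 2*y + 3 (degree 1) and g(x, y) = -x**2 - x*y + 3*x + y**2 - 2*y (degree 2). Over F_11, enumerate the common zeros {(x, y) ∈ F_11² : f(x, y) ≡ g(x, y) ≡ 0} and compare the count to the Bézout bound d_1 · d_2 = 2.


Common zeros: {(3, 0)}; count = 1; Bézout bound = 2.

deg(f) = 1, deg(g) = 2, so Bézout bound = 2.
Scan x ∈ F_11. For each x, list the y ∈ F_11 with f(x, y) ≡ 0 and those with g(x, y) ≡ 0 (mod 11); the common zeros in that column are the intersection.
  x = 0: f ≡ 0 at y ∈ {4}; g ≡ 0 at y ∈ {0, 2}; common: ∅.
  x = 1: f ≡ 0 at y ∈ {10}; g ≡ 0 at y ∈ {1, 2}; common: ∅.
  x = 2: f ≡ 0 at y ∈ {5}; g ≡ 0 at y ∈ ∅; common: ∅.
  x = 3: f ≡ 0 at y ∈ {0}; g ≡ 0 at y ∈ {0, 5}; common: {0}.
  x = 4: f ≡ 0 at y ∈ {6}; g ≡ 0 at y ∈ ∅; common: ∅.
  x = 5: f ≡ 0 at y ∈ {1}; g ≡ 0 at y ∈ {3, 4}; common: ∅.
  x = 6: f ≡ 0 at y ∈ {7}; g ≡ 0 at y ∈ {3, 5}; common: ∅.
  x = 7: f ≡ 0 at y ∈ {2}; g ≡ 0 at y ∈ ∅; common: ∅.
  x = 8: f ≡ 0 at y ∈ {8}; g ≡ 0 at y ∈ ∅; common: ∅.
  x = 9: f ≡ 0 at y ∈ {3}; g ≡ 0 at y ∈ ∅; common: ∅.
  x = 10: f ≡ 0 at y ∈ {9}; g ≡ 0 at y ∈ ∅; common: ∅.
Collecting: common zeros = {(3, 0)}, so the count is 1.
Comparison with the Bézout bound: 1 ≤ 2 = deg(f)·deg(g), as expected for curves with no common component (the affine F_11-count falls short of the bound because intersections may lie at infinity, over extension fields, or carry multiplicity).


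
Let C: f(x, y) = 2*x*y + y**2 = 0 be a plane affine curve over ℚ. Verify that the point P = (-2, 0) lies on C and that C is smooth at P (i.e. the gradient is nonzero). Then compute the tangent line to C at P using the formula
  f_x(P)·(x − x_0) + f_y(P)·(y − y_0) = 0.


Tangent line at P: -4*y = 0.

Step 1: f(-2, 0) = 0, so P lies on C.
Step 2: partial derivatives
  f_x(x, y) = 2*y, f_y(x, y) = 2*x + 2*y.
  f_x(P) = 0, f_y(P) = -4 (gradient nonzero, so P is smooth).
Step 3: tangent line at P: 0·(x − -2) + -4·(y − 0) = 0.
Expanding: -4*y = 0.


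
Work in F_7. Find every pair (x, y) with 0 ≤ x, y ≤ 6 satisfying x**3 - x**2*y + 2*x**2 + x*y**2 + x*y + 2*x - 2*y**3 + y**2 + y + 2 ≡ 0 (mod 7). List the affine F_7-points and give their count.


Affine F_7-points: {(1, 0), (2, 6), (4, 1), (4, 4), (6, 3)}; count = 5.

For each of the 49 pairs (x, y) ∈ F_7², evaluate f(x, y) mod 7. Record the zeros.
  x = 0: [0↦2, 1↦2, 2↦6, 3↦2, 4↦6, 5↦6, 6↦4]  zeros at y ∈ ∅
  x = 1: [0↦0, 1↦1, 2↦1, 3↦2, 4↦6, 5↦1, 6↦3]  zeros at y ∈ {0}
  x = 2: [0↦1, 1↦1, 2↦2, 3↦6, 4↦1, 5↦3, 6↦0]  zeros at y ∈ {6}
  x = 3: [0↦4, 1↦1, 2↦1, 3↦6, 4↦4, 5↦4, 6↦1]  zeros at y ∈ ∅
  x = 4: [0↦1, 1↦0, 2↦4, 3↦1, 4↦0, 5↦3, 6↦5]  zeros at y ∈ {1, 4}
  x = 5: [0↦5, 1↦4, 2↦3, 3↦4, 4↦2, 5↦6, 6↦4]  zeros at y ∈ ∅
  x = 6: [0↦1, 1↦5, 2↦4, 3↦0, 4↦2, 5↦5, 6↦4]  zeros at y ∈ {3}
Collecting zeros: affine points = {(1, 0), (2, 6), (4, 1), (4, 4), (6, 3)}.
Total count |C(F_7)_aff| = 5.


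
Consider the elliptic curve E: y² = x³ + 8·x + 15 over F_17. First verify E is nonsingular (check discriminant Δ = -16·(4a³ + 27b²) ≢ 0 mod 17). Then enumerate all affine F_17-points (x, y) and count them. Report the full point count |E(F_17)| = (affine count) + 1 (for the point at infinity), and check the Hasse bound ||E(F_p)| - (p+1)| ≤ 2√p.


Affine points = {(0, 7), (0, 10), (3, 7), (3, 10), (4, 3), (4, 14), (8, 8), (8, 9), (9, 0), (13, 2), (13, 15), (14, 7), (14, 10), (15, 5), (15, 12)}; affine count = 15; |E(F_17)| = 16.

Discriminant check: Δ ∝ 4a³ + 27b² = 4·8³ + 27·15² = 4·512 + 27·225 ≡ 14 (mod 17). Nonzero ⇒ E is nonsingular.
For each x ∈ F_17, compute rhs = x³ + 8·x + 15 mod 17, then count y ∈ F_17 with y² ≡ rhs.
  x = 0: rhs = 15, matching y values: 7, 10 (2 points).
  x = 1: rhs = 7, matching y values: none (0 points).
  x = 2: rhs = 5, matching y values: none (0 points).
  x = 3: rhs = 15, matching y values: 7, 10 (2 points).
  x = 4: rhs = 9, matching y values: 3, 14 (2 points).
  x = 5: rhs = 10, matching y values: none (0 points).
  x = 6: rhs = 7, matching y values: none (0 points).
  x = 7: rhs = 6, matching y values: none (0 points).
  x = 8: rhs = 13, matching y values: 8, 9 (2 points).
  x = 9: rhs = 0, matching y values: 0 (1 points).
  x = 10: rhs = 7, matching y values: none (0 points).
  x = 11: rhs = 6, matching y values: none (0 points).
  x = 12: rhs = 3, matching y values: none (0 points).
  x = 13: rhs = 4, matching y values: 2, 15 (2 points).
  x = 14: rhs = 15, matching y values: 7, 10 (2 points).
  x = 15: rhs = 8, matching y values: 5, 12 (2 points).
  x = 16: rhs = 6, matching y values: none (0 points).
Total affine count: 15.
Full point count |E(F_17)| = 15 + 1 = 16.
Hasse bound: |16 − (17+1)| = |-2| = 2 ≤ 2√17 ≈ 8.2462 ✓.


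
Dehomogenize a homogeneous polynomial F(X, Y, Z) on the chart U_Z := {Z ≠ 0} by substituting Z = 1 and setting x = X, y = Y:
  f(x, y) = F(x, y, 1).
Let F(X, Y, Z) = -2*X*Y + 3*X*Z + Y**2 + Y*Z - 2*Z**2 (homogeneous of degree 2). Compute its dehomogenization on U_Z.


f(x, y) = -2*x*y + 3*x + y**2 + y - 2

On U_Z we set Z = 1. Each monomial c·X^i·Y^j·Z^k in F becomes c·x^i·y^j·1^k = c·x^i·y^j.
Substituting Z = 1: F(X, Y, 1) = -2*x*y + 3*x + y**2 + y - 2.
Note: deg(f) ≤ deg(F) = 2; strict inequality happens when F is divisible by Z (lost terms).


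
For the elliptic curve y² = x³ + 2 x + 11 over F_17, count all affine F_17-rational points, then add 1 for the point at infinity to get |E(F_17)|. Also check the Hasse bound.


Affine points = {(4, 7), (4, 10), (6, 1), (6, 16), (11, 2), (11, 15), (15, 4), (15, 13), (16, 5), (16, 12)}; affine count = 10; |E(F_17)| = 11.

Discriminant check: Δ ∝ 4a³ + 27b² = 4·2³ + 27·11² = 4·8 + 27·121 ≡ 1 (mod 17). Nonzero ⇒ E is nonsingular.
For each x ∈ F_17, compute rhs = x³ + 2·x + 11 mod 17, then count y ∈ F_17 with y² ≡ rhs.
  x = 0: rhs = 11, matching y values: none (0 points).
  x = 1: rhs = 14, matching y values: none (0 points).
  x = 2: rhs = 6, matching y values: none (0 points).
  x = 3: rhs = 10, matching y values: none (0 points).
  x = 4: rhs = 15, matching y values: 7, 10 (2 points).
  x = 5: rhs = 10, matching y values: none (0 points).
  x = 6: rhs = 1, matching y values: 1, 16 (2 points).
  x = 7: rhs = 11, matching y values: none (0 points).
  x = 8: rhs = 12, matching y values: none (0 points).
  x = 9: rhs = 10, matching y values: none (0 points).
  x = 10: rhs = 11, matching y values: none (0 points).
  x = 11: rhs = 4, matching y values: 2, 15 (2 points).
  x = 12: rhs = 12, matching y values: none (0 points).
  x = 13: rhs = 7, matching y values: none (0 points).
  x = 14: rhs = 12, matching y values: none (0 points).
  x = 15: rhs = 16, matching y values: 4, 13 (2 points).
  x = 16: rhs = 8, matching y values: 5, 12 (2 points).
Total affine count: 10.
Full point count |E(F_17)| = 10 + 1 = 11.
Hasse bound: |11 − (17+1)| = |-7| = 7 ≤ 2√17 ≈ 8.2462 ✓.


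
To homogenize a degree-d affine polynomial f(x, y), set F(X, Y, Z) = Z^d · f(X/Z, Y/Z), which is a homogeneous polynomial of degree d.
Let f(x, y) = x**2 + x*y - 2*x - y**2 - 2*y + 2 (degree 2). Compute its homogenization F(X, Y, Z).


F(X, Y, Z) = X**2 + X*Y - 2*X*Z - Y**2 - 2*Y*Z + 2*Z**2

deg(f) = 2.
Substitute x = X/Z, y = Y/Z into f, then multiply by Z^2.
  monomial 1·x^2·y^0 ↦ 1·X^2·Y^0·Z^0.
  monomial 1·x^1·y^1 ↦ 1·X^1·Y^1·Z^0.
  monomial -2·x^1·y^0 ↦ -2·X^1·Y^0·Z^1.
  monomial -1·x^0·y^2 ↦ -1·X^0·Y^2·Z^0.
  monomial -2·x^0·y^1 ↦ -2·X^0·Y^1·Z^1.
  monomial 2·x^0·y^0 ↦ 2·X^0·Y^0·Z^2.
Collecting: F(X, Y, Z) = X**2 + X*Y - 2*X*Z - Y**2 - 2*Y*Z + 2*Z**2.


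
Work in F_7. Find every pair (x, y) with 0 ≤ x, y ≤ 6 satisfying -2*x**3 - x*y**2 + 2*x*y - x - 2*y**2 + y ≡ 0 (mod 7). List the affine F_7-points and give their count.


Affine F_7-points: {(0, 0), (0, 4), (1, 3), (1, 5), (3, 2), (3, 5), (4, 6), (5, 6)}; count = 8.

For each of the 49 pairs (x, y) ∈ F_7², evaluate f(x, y) mod 7. Record the zeros.
  x = 0: [0↦0, 1↦6, 2↦1, 3↦6, 4↦0, 5↦4, 6↦4]  zeros at y ∈ {0, 4}
  x = 1: [0↦4, 1↦4, 2↦5, 3↦0, 4↦3, 5↦0, 6↦5]  zeros at y ∈ {3, 5}
  x = 2: [0↦3, 1↦4, 2↦4, 3↦3, 4↦1, 5↦5, 6↦1]  zeros at y ∈ ∅
  x = 3: [0↦6, 1↦1, 2↦0, 3↦3, 4↦3, 5↦0, 6↦1]  zeros at y ∈ {2, 5}
  x = 4: [0↦1, 1↦4, 2↦2, 3↦2, 4↦4, 5↦1, 6↦0]  zeros at y ∈ {6}
  x = 5: [0↦4, 1↦1, 2↦5, 3↦2, 4↦6, 5↦3, 6↦0]  zeros at y ∈ {6}
  x = 6: [0↦3, 1↦1, 2↦4, 3↦5, 4↦4, 5↦1, 6↦3]  zeros at y ∈ ∅
Collecting zeros: affine points = {(0, 0), (0, 4), (1, 3), (1, 5), (3, 2), (3, 5), (4, 6), (5, 6)}.
Total count |C(F_7)_aff| = 8.


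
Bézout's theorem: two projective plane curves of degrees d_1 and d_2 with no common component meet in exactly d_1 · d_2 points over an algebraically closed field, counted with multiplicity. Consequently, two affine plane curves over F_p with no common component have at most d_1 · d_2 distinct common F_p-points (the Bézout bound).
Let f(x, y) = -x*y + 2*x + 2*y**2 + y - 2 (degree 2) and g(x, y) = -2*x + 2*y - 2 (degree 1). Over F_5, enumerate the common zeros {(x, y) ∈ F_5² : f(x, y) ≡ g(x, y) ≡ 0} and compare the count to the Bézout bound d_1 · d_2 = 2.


Common zeros: ∅; count = 0; Bézout bound = 2.

deg(f) = 2, deg(g) = 1, so Bézout bound = 2.
Scan x ∈ F_5. For each x, list the y ∈ F_5 with f(x, y) ≡ 0 and those with g(x, y) ≡ 0 (mod 5); the common zeros in that column are the intersection.
  x = 0: f ≡ 0 at y ∈ ∅; g ≡ 0 at y ∈ {1}; common: ∅.
  x = 1: f ≡ 0 at y ∈ {0}; g ≡ 0 at y ∈ {2}; common: ∅.
  x = 2: f ≡ 0 at y ∈ {4}; g ≡ 0 at y ∈ {3}; common: ∅.
  x = 3: f ≡ 0 at y ∈ ∅; g ≡ 0 at y ∈ {4}; common: ∅.
  x = 4: f ≡ 0 at y ∈ {1, 3}; g ≡ 0 at y ∈ {0}; common: ∅.
Collecting: common zeros = ∅, so the count is 0.
Comparison with the Bézout bound: 0 ≤ 2 = deg(f)·deg(g), as expected for curves with no common component (the affine F_5-count falls short of the bound because intersections may lie at infinity, over extension fields, or carry multiplicity).


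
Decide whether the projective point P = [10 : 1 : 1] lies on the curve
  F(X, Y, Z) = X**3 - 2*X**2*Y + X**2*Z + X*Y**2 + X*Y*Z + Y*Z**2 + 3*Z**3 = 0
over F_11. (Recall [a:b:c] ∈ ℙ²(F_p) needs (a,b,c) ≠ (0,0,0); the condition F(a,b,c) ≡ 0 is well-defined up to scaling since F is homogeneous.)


F(10,1,1) ≡ 0 (mod 11); P is on the curve.

Evaluate F(10, 1, 1) term-by-term (mod 11).
  X**3 ↦ 1·1000·1·1 = 1000
  -2*X**2*Y ↦ -2·100·1·1 = -200
  X**2*Z ↦ 1·100·1·1 = 100
  X*Y**2 ↦ 1·10·1·1 = 10
  X*Y*Z ↦ 1·10·1·1 = 10
  Y*Z**2 ↦ 1·1·1·1 = 1
  3*Z**3 ↦ 3·1·1·1 = 3
Sum: F(10, 1, 1) = (1000) + (-200) + (100) + (10) + (10) + (1) + (3) = 924.
Reducing mod 11: 924 ≡ 0 (mod 11).
Since F(a, b, c) ≡ 0 (mod 11), P lies on the curve.


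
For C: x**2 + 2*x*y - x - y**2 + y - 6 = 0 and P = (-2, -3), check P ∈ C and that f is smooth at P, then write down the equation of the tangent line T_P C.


Tangent line at P: -11*x + 3*y - 13 = 0.

Step 1: f(-2, -3) = 0, so P lies on C.
Step 2: partial derivatives
  f_x(x, y) = 2*x + 2*y - 1, f_y(x, y) = 2*x - 2*y + 1.
  f_x(P) = -11, f_y(P) = 3 (gradient nonzero, so P is smooth).
Step 3: tangent line at P: -11·(x − -2) + 3·(y − -3) = 0.
Expanding: -11*x + 3*y - 13 = 0.


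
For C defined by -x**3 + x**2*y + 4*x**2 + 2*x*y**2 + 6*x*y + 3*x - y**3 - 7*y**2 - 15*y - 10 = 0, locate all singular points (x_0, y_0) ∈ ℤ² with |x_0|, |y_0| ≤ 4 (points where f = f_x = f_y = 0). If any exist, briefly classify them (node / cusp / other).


Singular points: {(1, -2)}; classification: node.

Compute partial derivatives:
  f_x = -3*x**2 + 2*x*y + 8*x + 2*y**2 + 6*y + 3.
  f_y = x**2 + 4*x*y + 6*x - 3*y**2 - 14*y - 15.
Scan x_0 ∈ {−4, ..., 4}. For each x_0, f_y(x_0, y) is a polynomial in y; find its integer roots y ∈ {−4, ..., 4}, then test f_x and f at those candidates.
  x = -4: f_y(-4, y) = -3*y**2 - 30*y - 23; no integer root y with |y| ≤ 4.
  x = -3: f_y(-3, y) = -3*y**2 - 26*y - 24; no integer root y with |y| ≤ 4.
  x = -2: f_y(-2, y) = -3*y**2 - 22*y - 23; no integer root y with |y| ≤ 4.
  x = -1: f_y(-1, y) = -3*y**2 - 18*y - 20; no integer root y with |y| ≤ 4.
  x = 0: f_y(0, y) = -3*y**2 - 14*y - 15; vanishes at y ∈ {-3}. (0, -3): f_x = 3 ≠ 0.
  x = 1: f_y(1, y) = -3*y**2 - 10*y - 8; vanishes at y ∈ {-2}. (1, -2): f_x = 0, f = 0 — SINGULAR.
  x = 2: f_y(2, y) = -3*y**2 - 6*y + 1; no integer root y with |y| ≤ 4.
  x = 3: f_y(3, y) = -3*y**2 - 2*y + 12; no integer root y with |y| ≤ 4.
  x = 4: f_y(4, y) = -3*y**2 + 2*y + 25; no integer root y with |y| ≤ 4.
Only singular point on the grid: (1, -2).
Classify: substitute x = 1 + u, y = -2 + v and expand: f = -u**3 + u**2*v - u**2 + 2*u*v**2 - v**3 + v**2.
No constant or linear terms (consistent with a singular point). Quadratic part: -u**2 + v**2. Cubic part: -u**3 + u**2*v + 2*u*v**2 - v**3.
The quadratic part v**2 - u**2 = (v − u)(v + u) splits into two distinct linear factors, so there are two distinct tangent lines y − -2 = ±(x − 1) — this is a node (ordinary double point).
Classification: node.


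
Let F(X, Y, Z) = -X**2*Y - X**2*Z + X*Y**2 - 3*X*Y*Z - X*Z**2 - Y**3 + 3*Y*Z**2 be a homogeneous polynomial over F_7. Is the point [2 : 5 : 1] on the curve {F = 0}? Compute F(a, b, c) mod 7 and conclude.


F(2,5,1) ≡ 3 (mod 7); P is NOT on the curve.

Evaluate F(2, 5, 1) term-by-term (mod 7).
  -X**2*Y ↦ -1·4·5·1 = -20
  -X**2*Z ↦ -1·4·1·1 = -4
  X*Y**2 ↦ 1·2·25·1 = 50
  -3*X*Y*Z ↦ -3·2·5·1 = -30
  -X*Z**2 ↦ -1·2·1·1 = -2
  -Y**3 ↦ -1·1·125·1 = -125
  3*Y*Z**2 ↦ 3·1·5·1 = 15
Sum: F(2, 5, 1) = (-20) + (-4) + (50) + (-30) + (-2) + (-125) + (15) = -116.
Reducing mod 7: -116 ≡ 3 (mod 7).
Since F(a, b, c) ≡ 3 ≠ 0 (mod 7), P does NOT lie on the curve.


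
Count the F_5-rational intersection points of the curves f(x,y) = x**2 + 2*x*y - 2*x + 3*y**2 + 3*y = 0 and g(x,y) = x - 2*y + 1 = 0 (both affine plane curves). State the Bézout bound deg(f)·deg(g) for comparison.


Common zeros: ∅; count = 0; Bézout bound = 2.

deg(f) = 2, deg(g) = 1, so Bézout bound = 2.
Scan x ∈ F_5. For each x, list the y ∈ F_5 with f(x, y) ≡ 0 and those with g(x, y) ≡ 0 (mod 5); the common zeros in that column are the intersection.
  x = 0: f ≡ 0 at y ∈ {0, 4}; g ≡ 0 at y ∈ {3}; common: ∅.
  x = 1: f ≡ 0 at y ∈ ∅; g ≡ 0 at y ∈ {1}; common: ∅.
  x = 2: f ≡ 0 at y ∈ {0, 1}; g ≡ 0 at y ∈ {4}; common: ∅.
  x = 3: f ≡ 0 at y ∈ {1}; g ≡ 0 at y ∈ {2}; common: ∅.
  x = 4: f ≡ 0 at y ∈ {4}; g ≡ 0 at y ∈ {0}; common: ∅.
Collecting: common zeros = ∅, so the count is 0.
Comparison with the Bézout bound: 0 ≤ 2 = deg(f)·deg(g), as expected for curves with no common component (the affine F_5-count falls short of the bound because intersections may lie at infinity, over extension fields, or carry multiplicity).


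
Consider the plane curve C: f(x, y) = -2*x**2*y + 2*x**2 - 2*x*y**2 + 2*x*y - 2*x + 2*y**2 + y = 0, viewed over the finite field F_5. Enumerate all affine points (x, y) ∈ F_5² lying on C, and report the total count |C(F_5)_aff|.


Affine F_5-points: {(0, 0), (0, 2), (1, 0), (2, 2), (2, 4), (4, 1)}; count = 6.

For each of the 25 pairs (x, y) ∈ F_5², evaluate f(x, y) mod 5. Record the zeros.
  x = 0: [0↦0, 1↦3, 2↦0, 3↦1, 4↦1]  zeros at y ∈ {0, 2}
  x = 1: [0↦0, 1↦1, 2↦2, 3↦3, 4↦4]  zeros at y ∈ {0}
  x = 2: [0↦4, 1↦4, 2↦0, 3↦2, 4↦0]  zeros at y ∈ {2, 4}
  x = 3: [0↦2, 1↦2, 2↦4, 3↦3, 4↦4]  zeros at y ∈ ∅
  x = 4: [0↦4, 1↦0, 2↦4, 3↦1, 4↦1]  zeros at y ∈ {1}
Collecting zeros: affine points = {(0, 0), (0, 2), (1, 0), (2, 2), (2, 4), (4, 1)}.
Total count |C(F_5)_aff| = 6.


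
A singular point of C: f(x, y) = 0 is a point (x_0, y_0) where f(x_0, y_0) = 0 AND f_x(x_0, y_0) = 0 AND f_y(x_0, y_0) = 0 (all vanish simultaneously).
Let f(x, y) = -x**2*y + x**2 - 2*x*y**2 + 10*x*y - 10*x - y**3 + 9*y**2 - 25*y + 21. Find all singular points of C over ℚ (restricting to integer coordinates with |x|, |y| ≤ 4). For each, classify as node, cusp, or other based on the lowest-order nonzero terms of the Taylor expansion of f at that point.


Singular points: {(1, 2)}; classification: node.

Compute partial derivatives:
  f_x = -2*x*y + 2*x - 2*y**2 + 10*y - 10.
  f_y = -x**2 - 4*x*y + 10*x - 3*y**2 + 18*y - 25.
Scan x_0 ∈ {−4, ..., 4}. For each x_0, f_y(x_0, y) is a polynomial in y; find its integer roots y ∈ {−4, ..., 4}, then test f_x and f at those candidates.
  x = -4: f_y(-4, y) = -3*y**2 + 34*y - 81; no integer root y with |y| ≤ 4.
  x = -3: f_y(-3, y) = -3*y**2 + 30*y - 64; no integer root y with |y| ≤ 4.
  x = -2: f_y(-2, y) = -3*y**2 + 26*y - 49; no integer root y with |y| ≤ 4.
  x = -1: f_y(-1, y) = -3*y**2 + 22*y - 36; no integer root y with |y| ≤ 4.
  x = 0: f_y(0, y) = -3*y**2 + 18*y - 25; no integer root y with |y| ≤ 4.
  x = 1: f_y(1, y) = -3*y**2 + 14*y - 16; vanishes at y ∈ {2}. (1, 2): f_x = 0, f = 0 — SINGULAR.
  x = 2: f_y(2, y) = -3*y**2 + 10*y - 9; no integer root y with |y| ≤ 4.
  x = 3: f_y(3, y) = -3*y**2 + 6*y - 4; no integer root y with |y| ≤ 4.
  x = 4: f_y(4, y) = -3*y**2 + 2*y - 1; no integer root y with |y| ≤ 4.
Only singular point on the grid: (1, 2).
Classify: substitute x = 1 + u, y = 2 + v and expand: f = -u**2*v - u**2 - 2*u*v**2 - v**3 + v**2.
No constant or linear terms (consistent with a singular point). Quadratic part: -u**2 + v**2. Cubic part: -u**2*v - 2*u*v**2 - v**3.
The quadratic part v**2 - u**2 = (v − u)(v + u) splits into two distinct linear factors, so there are two distinct tangent lines y − 2 = ±(x − 1) — this is a node (ordinary double point).
Classification: node.


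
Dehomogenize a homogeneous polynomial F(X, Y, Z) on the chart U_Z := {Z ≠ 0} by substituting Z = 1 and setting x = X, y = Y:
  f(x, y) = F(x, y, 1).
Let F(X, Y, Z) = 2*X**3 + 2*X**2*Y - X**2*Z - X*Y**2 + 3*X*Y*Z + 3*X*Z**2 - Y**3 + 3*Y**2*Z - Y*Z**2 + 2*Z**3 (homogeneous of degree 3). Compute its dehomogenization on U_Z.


f(x, y) = 2*x**3 + 2*x**2*y - x**2 - x*y**2 + 3*x*y + 3*x - y**3 + 3*y**2 - y + 2

On U_Z we set Z = 1. Each monomial c·X^i·Y^j·Z^k in F becomes c·x^i·y^j·1^k = c·x^i·y^j.
Substituting Z = 1: F(X, Y, 1) = 2*x**3 + 2*x**2*y - x**2 - x*y**2 + 3*x*y + 3*x - y**3 + 3*y**2 - y + 2.
Note: deg(f) ≤ deg(F) = 3; strict inequality happens when F is divisible by Z (lost terms).


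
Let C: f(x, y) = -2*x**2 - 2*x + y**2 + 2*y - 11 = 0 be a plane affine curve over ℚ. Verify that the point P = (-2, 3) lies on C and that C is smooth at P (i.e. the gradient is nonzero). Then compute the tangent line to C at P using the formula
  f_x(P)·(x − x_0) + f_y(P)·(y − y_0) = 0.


Tangent line at P: 6*x + 8*y - 12 = 0.

Step 1: f(-2, 3) = 0, so P lies on C.
Step 2: partial derivatives
  f_x(x, y) = -4*x - 2, f_y(x, y) = 2*y + 2.
  f_x(P) = 6, f_y(P) = 8 (gradient nonzero, so P is smooth).
Step 3: tangent line at P: 6·(x − -2) + 8·(y − 3) = 0.
Expanding: 6*x + 8*y - 12 = 0.


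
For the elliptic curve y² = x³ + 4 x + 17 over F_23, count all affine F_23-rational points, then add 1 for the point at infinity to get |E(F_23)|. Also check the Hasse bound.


Affine points = {(5, 1), (5, 22), (6, 2), (6, 21), (8, 3), (8, 20), (9, 0), (11, 9), (11, 14), (13, 9), (13, 14), (15, 5), (15, 18), (19, 11), (19, 12), (20, 1), (20, 22), (21, 1), (21, 22), (22, 9), (22, 14)}; affine count = 21; |E(F_23)| = 22.

Discriminant check: Δ ∝ 4a³ + 27b² = 4·4³ + 27·17² = 4·64 + 27·289 ≡ 9 (mod 23). Nonzero ⇒ E is nonsingular.
For each x ∈ F_23, compute rhs = x³ + 4·x + 17 mod 23, then count y ∈ F_23 with y² ≡ rhs.
  x = 0: rhs = 17, matching y values: none (0 points).
  x = 1: rhs = 22, matching y values: none (0 points).
  x = 2: rhs = 10, matching y values: none (0 points).
  x = 3: rhs = 10, matching y values: none (0 points).
  x = 4: rhs = 5, matching y values: none (0 points).
  x = 5: rhs = 1, matching y values: 1, 22 (2 points).
  x = 6: rhs = 4, matching y values: 2, 21 (2 points).
  x = 7: rhs = 20, matching y values: none (0 points).
  x = 8: rhs = 9, matching y values: 3, 20 (2 points).
  x = 9: rhs = 0, matching y values: 0 (1 points).
  x = 10: rhs = 22, matching y values: none (0 points).
  x = 11: rhs = 12, matching y values: 9, 14 (2 points).
  x = 12: rhs = 22, matching y values: none (0 points).
  x = 13: rhs = 12, matching y values: 9, 14 (2 points).
  x = 14: rhs = 11, matching y values: none (0 points).
  x = 15: rhs = 2, matching y values: 5, 18 (2 points).
  x = 16: rhs = 14, matching y values: none (0 points).
  x = 17: rhs = 7, matching y values: none (0 points).
  x = 18: rhs = 10, matching y values: none (0 points).
  x = 19: rhs = 6, matching y values: 11, 12 (2 points).
  x = 20: rhs = 1, matching y values: 1, 22 (2 points).
  x = 21: rhs = 1, matching y values: 1, 22 (2 points).
  x = 22: rhs = 12, matching y values: 9, 14 (2 points).
Total affine count: 21.
Full point count |E(F_23)| = 21 + 1 = 22.
Hasse bound: |22 − (23+1)| = |-2| = 2 ≤ 2√23 ≈ 9.5917 ✓.


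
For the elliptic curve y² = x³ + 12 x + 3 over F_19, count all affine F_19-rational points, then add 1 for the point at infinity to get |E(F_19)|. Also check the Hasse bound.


Affine points = {(1, 4), (1, 15), (2, 4), (2, 15), (3, 3), (3, 16), (4, 1), (4, 18), (5, 6), (5, 13), (6, 5), (6, 14), (9, 2), (9, 17), (13, 0), (15, 9), (15, 10), (16, 4), (16, 15), (17, 3), (17, 16), (18, 3), (18, 16)}; affine count = 23; |E(F_19)| = 24.

Discriminant check: Δ ∝ 4a³ + 27b² = 4·12³ + 27·3² = 4·1728 + 27·9 ≡ 11 (mod 19). Nonzero ⇒ E is nonsingular.
For each x ∈ F_19, compute rhs = x³ + 12·x + 3 mod 19, then count y ∈ F_19 with y² ≡ rhs.
  x = 0: rhs = 3, matching y values: none (0 points).
  x = 1: rhs = 16, matching y values: 4, 15 (2 points).
  x = 2: rhs = 16, matching y values: 4, 15 (2 points).
  x = 3: rhs = 9, matching y values: 3, 16 (2 points).
  x = 4: rhs = 1, matching y values: 1, 18 (2 points).
  x = 5: rhs = 17, matching y values: 6, 13 (2 points).
  x = 6: rhs = 6, matching y values: 5, 14 (2 points).
  x = 7: rhs = 12, matching y values: none (0 points).
  x = 8: rhs = 3, matching y values: none (0 points).
  x = 9: rhs = 4, matching y values: 2, 17 (2 points).
  x = 10: rhs = 2, matching y values: none (0 points).
  x = 11: rhs = 3, matching y values: none (0 points).
  x = 12: rhs = 13, matching y values: none (0 points).
  x = 13: rhs = 0, matching y values: 0 (1 points).
  x = 14: rhs = 8, matching y values: none (0 points).
  x = 15: rhs = 5, matching y values: 9, 10 (2 points).
  x = 16: rhs = 16, matching y values: 4, 15 (2 points).
  x = 17: rhs = 9, matching y values: 3, 16 (2 points).
  x = 18: rhs = 9, matching y values: 3, 16 (2 points).
Total affine count: 23.
Full point count |E(F_19)| = 23 + 1 = 24.
Hasse bound: |24 − (19+1)| = |4| = 4 ≤ 2√19 ≈ 8.7178 ✓.


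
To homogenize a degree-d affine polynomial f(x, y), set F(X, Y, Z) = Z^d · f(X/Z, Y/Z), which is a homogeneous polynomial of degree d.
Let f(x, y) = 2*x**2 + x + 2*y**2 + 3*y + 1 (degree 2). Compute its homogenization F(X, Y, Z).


F(X, Y, Z) = 2*X**2 + X*Z + 2*Y**2 + 3*Y*Z + Z**2

deg(f) = 2.
Substitute x = X/Z, y = Y/Z into f, then multiply by Z^2.
  monomial 2·x^2·y^0 ↦ 2·X^2·Y^0·Z^0.
  monomial 1·x^1·y^0 ↦ 1·X^1·Y^0·Z^1.
  monomial 2·x^0·y^2 ↦ 2·X^0·Y^2·Z^0.
  monomial 3·x^0·y^1 ↦ 3·X^0·Y^1·Z^1.
  monomial 1·x^0·y^0 ↦ 1·X^0·Y^0·Z^2.
Collecting: F(X, Y, Z) = 2*X**2 + X*Z + 2*Y**2 + 3*Y*Z + Z**2.
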